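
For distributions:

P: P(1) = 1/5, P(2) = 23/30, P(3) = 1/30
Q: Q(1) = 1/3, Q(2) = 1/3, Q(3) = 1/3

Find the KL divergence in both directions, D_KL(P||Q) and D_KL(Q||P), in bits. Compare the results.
D_KL(P||Q) = 0.6631 bits, D_KL(Q||P) = 0.9524 bits. D_KL(Q||P) is larger than D_KL(P||Q) by 0.2893 bits; the two directions differ.

D_KL(P||Q) = Σ P(x) log₂(P(x)/Q(x))

Computing term by term:
  P(1)·log₂(P(1)/Q(1)) = (1/5)·log₂((1/5)/(1/3)) = -0.14739
  P(2)·log₂(P(2)/Q(2)) = (23/30)·log₂((23/30)/(1/3)) = 0.92125
  P(3)·log₂(P(3)/Q(3)) = (1/30)·log₂((1/30)/(1/3)) = -0.11073

D_KL(P||Q) = -0.14739 + 0.92125 - 0.11073 = 0.66313 ≈ 0.6631 bits

D_KL(Q||P) = Σ Q(x) log₂(Q(x)/P(x))

Computing term by term:
  Q(1)·log₂(Q(1)/P(1)) = (1/3)·log₂((1/3)/(1/5)) = 0.24566
  Q(2)·log₂(Q(2)/P(2)) = (1/3)·log₂((1/3)/(23/30)) = -0.40054
  Q(3)·log₂(Q(3)/P(3)) = (1/3)·log₂((1/3)/(1/30)) = 1.10731

D_KL(Q||P) = 0.24566 - 0.40054 + 1.10731 = 0.95243 ≈ 0.9524 bits

These are NOT equal (difference: 0.2893 bits). KL divergence is asymmetric: D_KL(P||Q) ≠ D_KL(Q||P) in general.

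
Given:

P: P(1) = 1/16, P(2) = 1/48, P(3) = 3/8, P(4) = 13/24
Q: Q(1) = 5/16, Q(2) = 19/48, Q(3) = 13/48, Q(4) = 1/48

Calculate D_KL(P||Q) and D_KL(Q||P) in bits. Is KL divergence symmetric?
D_KL(P||Q) = 2.4885 bits, D_KL(Q||P) = 2.1820 bits. No, KL divergence is not symmetric.

D_KL(P||Q) = Σ P(x) log₂(P(x)/Q(x))

Computing term by term:
  P(1)·log₂(P(1)/Q(1)) = (1/16)·log₂((1/16)/(5/16)) = -0.14512
  P(2)·log₂(P(2)/Q(2)) = (1/48)·log₂((1/48)/(19/48)) = -0.08850
  P(3)·log₂(P(3)/Q(3)) = (3/8)·log₂((3/8)/(13/48)) = 0.17606
  P(4)·log₂(P(4)/Q(4)) = (13/24)·log₂((13/24)/(1/48)) = 2.54607

D_KL(P||Q) = -0.14512 - 0.08850 + 0.17606 + 2.54607 = 2.48851 ≈ 2.4885 bits

D_KL(Q||P) = Σ Q(x) log₂(Q(x)/P(x))

Computing term by term:
  Q(1)·log₂(Q(1)/P(1)) = (5/16)·log₂((5/16)/(1/16)) = 0.72560
  Q(2)·log₂(Q(2)/P(2)) = (19/48)·log₂((19/48)/(1/48)) = 1.68147
  Q(3)·log₂(Q(3)/P(3)) = (13/48)·log₂((13/48)/(3/8)) = -0.12715
  Q(4)·log₂(Q(4)/P(4)) = (1/48)·log₂((1/48)/(13/24)) = -0.09793

D_KL(Q||P) = 0.72560 + 1.68147 - 0.12715 - 0.09793 = 2.18199 ≈ 2.1820 bits

These are NOT equal (difference: 0.3065 bits). KL divergence is asymmetric: D_KL(P||Q) ≠ D_KL(Q||P) in general.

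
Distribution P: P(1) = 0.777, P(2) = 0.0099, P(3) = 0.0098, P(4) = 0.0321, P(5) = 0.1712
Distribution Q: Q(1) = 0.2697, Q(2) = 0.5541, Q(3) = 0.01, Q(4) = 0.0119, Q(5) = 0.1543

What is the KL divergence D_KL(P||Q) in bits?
1.2000 bits

D_KL(P||Q) = Σ P(x) log₂(P(x)/Q(x))

Computing term by term:
  P(1)·log₂(P(1)/Q(1)) = 0.777·log₂(0.777/0.2697) = 1.18614
  P(2)·log₂(P(2)/Q(2)) = 0.0099·log₂(0.0099/0.5541) = -0.05749
  P(3)·log₂(P(3)/Q(3)) = 0.0098·log₂(0.0098/0.01) = -0.00029
  P(4)·log₂(P(4)/Q(4)) = 0.0321·log₂(0.0321/0.0119) = 0.04595
  P(5)·log₂(P(5)/Q(5)) = 0.1712·log₂(0.1712/0.1543) = 0.02567

D_KL(P||Q) = 1.18614 - 0.05749 - 0.00029 + 0.04595 + 0.02567 = 1.19998 ≈ 1.2000 bits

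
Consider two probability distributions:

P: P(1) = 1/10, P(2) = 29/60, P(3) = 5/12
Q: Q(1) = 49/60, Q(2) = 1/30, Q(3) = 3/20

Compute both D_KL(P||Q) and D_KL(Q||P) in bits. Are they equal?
D_KL(P||Q) = 2.1759 bits, D_KL(Q||P) = 2.1246 bits. No, they are not equal.

D_KL(P||Q) = Σ P(x) log₂(P(x)/Q(x))

Computing term by term:
  P(1)·log₂(P(1)/Q(1)) = (1/10)·log₂((1/10)/(49/60)) = -0.30297
  P(2)·log₂(P(2)/Q(2)) = (29/60)·log₂((29/60)/(1/30)) = 1.86469
  P(3)·log₂(P(3)/Q(3)) = (5/12)·log₂((5/12)/(3/20)) = 0.61414

D_KL(P||Q) = -0.30297 + 1.86469 + 0.61414 = 2.17586 ≈ 2.1759 bits

D_KL(Q||P) = Σ Q(x) log₂(Q(x)/P(x))

Computing term by term:
  Q(1)·log₂(Q(1)/P(1)) = (49/60)·log₂((49/60)/(1/10)) = 2.47429
  Q(2)·log₂(Q(2)/P(2)) = (1/30)·log₂((1/30)/(29/60)) = -0.12860
  Q(3)·log₂(Q(3)/P(3)) = (3/20)·log₂((3/20)/(5/12)) = -0.22109

D_KL(Q||P) = 2.47429 - 0.12860 - 0.22109 = 2.12460 ≈ 2.1246 bits

These are NOT equal (difference: 0.0513 bits). KL divergence is asymmetric: D_KL(P||Q) ≠ D_KL(Q||P) in general.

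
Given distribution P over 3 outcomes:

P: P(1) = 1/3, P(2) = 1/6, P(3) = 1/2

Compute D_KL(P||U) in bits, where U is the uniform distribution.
0.1258 bits

U(i) = 1/3 for all i

D_KL(P||U) = Σ P(x) log₂(P(x) / (1/3))
           = Σ P(x) log₂(P(x)) + log₂(3)
           = log₂(3) - H(P)

H(P) = -Σ P(x) log₂(P(x)):
  -P(1)·log₂(P(1)) = -(1/3)·log₂(1/3) = 0.52832
  -P(2)·log₂(P(2)) = -(1/6)·log₂(1/6) = 0.43083
  -P(3)·log₂(P(3)) = -(1/2)·log₂(1/2) = 0.50000
H(P) = 0.52832 + 0.43083 + 0.50000 = 1.45915 bits

log₂(3) = 1.58496 bits

D_KL(P||U) = 1.58496 - 1.45915 = 0.12581 ≈ 0.1258 bits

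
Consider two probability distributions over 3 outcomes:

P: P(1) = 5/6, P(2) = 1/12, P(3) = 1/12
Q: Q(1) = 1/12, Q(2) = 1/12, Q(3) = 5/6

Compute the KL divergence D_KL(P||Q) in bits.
2.4914 bits

D_KL(P||Q) = Σ P(x) log₂(P(x)/Q(x))

Computing term by term:
  P(1)·log₂(P(1)/Q(1)) = (5/6)·log₂((5/6)/(1/12)) = 2.76827
  P(2)·log₂(P(2)/Q(2)) = (1/12)·log₂((1/12)/(1/12)) = 0.00000
  P(3)·log₂(P(3)/Q(3)) = (1/12)·log₂((1/12)/(5/6)) = -0.27683

D_KL(P||Q) = 2.76827 + 0.00000 - 0.27683 = 2.49144 ≈ 2.4914 bits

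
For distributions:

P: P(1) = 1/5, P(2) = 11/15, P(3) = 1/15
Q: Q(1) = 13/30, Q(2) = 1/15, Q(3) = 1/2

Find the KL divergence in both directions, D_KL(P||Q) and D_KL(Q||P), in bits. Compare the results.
D_KL(P||Q) = 2.1200 bits, D_KL(Q||P) = 1.7062 bits. D_KL(P||Q) is larger than D_KL(Q||P) by 0.4138 bits; the two directions differ.

D_KL(P||Q) = Σ P(x) log₂(P(x)/Q(x))

Computing term by term:
  P(1)·log₂(P(1)/Q(1)) = (1/5)·log₂((1/5)/(13/30)) = -0.22310
  P(2)·log₂(P(2)/Q(2)) = (11/15)·log₂((11/15)/(1/15)) = 2.53692
  P(3)·log₂(P(3)/Q(3)) = (1/15)·log₂((1/15)/(1/2)) = -0.19379

D_KL(P||Q) = -0.22310 + 2.53692 - 0.19379 = 2.12003 ≈ 2.1200 bits

D_KL(Q||P) = Σ Q(x) log₂(Q(x)/P(x))

Computing term by term:
  Q(1)·log₂(Q(1)/P(1)) = (13/30)·log₂((13/30)/(1/5)) = 0.48337
  Q(2)·log₂(Q(2)/P(2)) = (1/15)·log₂((1/15)/(11/15)) = -0.23063
  Q(3)·log₂(Q(3)/P(3)) = (1/2)·log₂((1/2)/(1/15)) = 1.45345

D_KL(Q||P) = 0.48337 - 0.23063 + 1.45345 = 1.70619 ≈ 1.7062 bits

These are NOT equal (difference: 0.4138 bits). KL divergence is asymmetric: D_KL(P||Q) ≠ D_KL(Q||P) in general.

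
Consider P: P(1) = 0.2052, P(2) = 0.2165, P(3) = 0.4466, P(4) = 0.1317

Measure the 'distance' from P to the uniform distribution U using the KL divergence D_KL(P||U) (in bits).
0.1487 bits

U(i) = 1/4 for all i

D_KL(P||U) = Σ P(x) log₂(P(x) / (1/4))
           = Σ P(x) log₂(P(x)) + log₂(4)
           = log₂(4) - H(P)

H(P) = -Σ P(x) log₂(P(x)):
  -P(1)·log₂(P(1)) = -(0.2052)·log₂(0.2052) = 0.46886
  -P(2)·log₂(P(2)) = -(0.2165)·log₂(0.2165) = 0.47794
  -P(3)·log₂(P(3)) = -(0.4466)·log₂(0.4466) = 0.51937
  -P(4)·log₂(P(4)) = -(0.1317)·log₂(0.1317) = 0.38518
H(P) = 0.46886 + 0.47794 + 0.51937 + 0.38518 = 1.85135 bits

log₂(4) = 2.00000 bits

D_KL(P||U) = 2.00000 - 1.85135 = 0.14865 ≈ 0.1487 bits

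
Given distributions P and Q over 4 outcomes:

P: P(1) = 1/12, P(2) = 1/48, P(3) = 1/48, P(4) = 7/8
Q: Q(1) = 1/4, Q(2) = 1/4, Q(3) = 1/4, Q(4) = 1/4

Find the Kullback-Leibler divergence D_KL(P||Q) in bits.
1.3000 bits

D_KL(P||Q) = Σ P(x) log₂(P(x)/Q(x))

Computing term by term:
  P(1)·log₂(P(1)/Q(1)) = (1/12)·log₂((1/12)/(1/4)) = -0.13208
  P(2)·log₂(P(2)/Q(2)) = (1/48)·log₂((1/48)/(1/4)) = -0.07469
  P(3)·log₂(P(3)/Q(3)) = (1/48)·log₂((1/48)/(1/4)) = -0.07469
  P(4)·log₂(P(4)/Q(4)) = (7/8)·log₂((7/8)/(1/4)) = 1.58144

D_KL(P||Q) = -0.13208 - 0.07469 - 0.07469 + 1.58144 = 1.29998 ≈ 1.3000 bits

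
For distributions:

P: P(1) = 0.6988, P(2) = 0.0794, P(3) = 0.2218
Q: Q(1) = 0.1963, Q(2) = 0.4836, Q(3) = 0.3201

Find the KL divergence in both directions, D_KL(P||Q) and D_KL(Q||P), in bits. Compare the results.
D_KL(P||Q) = 0.9557 bits, D_KL(Q||P) = 1.0704 bits. D_KL(Q||P) is larger than D_KL(P||Q) by 0.1147 bits; the two directions differ.

D_KL(P||Q) = Σ P(x) log₂(P(x)/Q(x))

Computing term by term:
  P(1)·log₂(P(1)/Q(1)) = 0.6988·log₂(0.6988/0.1963) = 1.28008
  P(2)·log₂(P(2)/Q(2)) = 0.0794·log₂(0.0794/0.4836) = -0.20696
  P(3)·log₂(P(3)/Q(3)) = 0.2218·log₂(0.2218/0.3201) = -0.11739

D_KL(P||Q) = 1.28008 - 0.20696 - 0.11739 = 0.95573 ≈ 0.9557 bits

D_KL(Q||P) = Σ Q(x) log₂(Q(x)/P(x))

Computing term by term:
  Q(1)·log₂(Q(1)/P(1)) = 0.1963·log₂(0.1963/0.6988) = -0.35959
  Q(2)·log₂(Q(2)/P(2)) = 0.4836·log₂(0.4836/0.0794) = 1.26055
  Q(3)·log₂(Q(3)/P(3)) = 0.3201·log₂(0.3201/0.2218) = 0.16942

D_KL(Q||P) = -0.35959 + 1.26055 + 0.16942 = 1.07038 ≈ 1.0704 bits

These are NOT equal (difference: 0.1147 bits). KL divergence is asymmetric: D_KL(P||Q) ≠ D_KL(Q||P) in general.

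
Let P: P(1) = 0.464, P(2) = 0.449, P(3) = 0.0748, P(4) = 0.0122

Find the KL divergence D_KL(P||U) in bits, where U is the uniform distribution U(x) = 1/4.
0.6099 bits

U(i) = 1/4 for all i

D_KL(P||U) = Σ P(x) log₂(P(x) / (1/4))
           = Σ P(x) log₂(P(x)) + log₂(4)
           = log₂(4) - H(P)

H(P) = -Σ P(x) log₂(P(x)):
  -P(1)·log₂(P(1)) = -(0.464)·log₂(0.464) = 0.51402
  -P(2)·log₂(P(2)) = -(0.449)·log₂(0.449) = 0.51869
  -P(3)·log₂(P(3)) = -(0.0748)·log₂(0.0748) = 0.27981
  -P(4)·log₂(P(4)) = -(0.0122)·log₂(0.0122) = 0.07756
H(P) = 0.51402 + 0.51869 + 0.27981 + 0.07756 = 1.39008 bits

log₂(4) = 2.00000 bits

D_KL(P||U) = 2.00000 - 1.39008 = 0.60992 ≈ 0.6099 bits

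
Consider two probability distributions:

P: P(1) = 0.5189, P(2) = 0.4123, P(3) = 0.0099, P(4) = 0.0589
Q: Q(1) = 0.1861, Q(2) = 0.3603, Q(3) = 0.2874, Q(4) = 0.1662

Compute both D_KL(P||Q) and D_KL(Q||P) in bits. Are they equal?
D_KL(P||Q) = 0.7116 bits, D_KL(Q||P) = 1.3000 bits. No, they are not equal.

D_KL(P||Q) = Σ P(x) log₂(P(x)/Q(x))

Computing term by term:
  P(1)·log₂(P(1)/Q(1)) = 0.5189·log₂(0.5189/0.1861) = 0.76765
  P(2)·log₂(P(2)/Q(2)) = 0.4123·log₂(0.4123/0.3603) = 0.08019
  P(3)·log₂(P(3)/Q(3)) = 0.0099·log₂(0.0099/0.2874) = -0.04811
  P(4)·log₂(P(4)/Q(4)) = 0.0589·log₂(0.0589/0.1662) = -0.08815

D_KL(P||Q) = 0.76765 + 0.08019 - 0.04811 - 0.08815 = 0.71158 ≈ 0.7116 bits

D_KL(Q||P) = Σ Q(x) log₂(Q(x)/P(x))

Computing term by term:
  Q(1)·log₂(Q(1)/P(1)) = 0.1861·log₂(0.1861/0.5189) = -0.27531
  Q(2)·log₂(Q(2)/P(2)) = 0.3603·log₂(0.3603/0.4123) = -0.07008
  Q(3)·log₂(Q(3)/P(3)) = 0.2874·log₂(0.2874/0.0099) = 1.39662
  Q(4)·log₂(Q(4)/P(4)) = 0.1662·log₂(0.1662/0.0589) = 0.24873

D_KL(Q||P) = -0.27531 - 0.07008 + 1.39662 + 0.24873 = 1.29996 ≈ 1.3000 bits

These are NOT equal (difference: 0.5884 bits). KL divergence is asymmetric: D_KL(P||Q) ≠ D_KL(Q||P) in general.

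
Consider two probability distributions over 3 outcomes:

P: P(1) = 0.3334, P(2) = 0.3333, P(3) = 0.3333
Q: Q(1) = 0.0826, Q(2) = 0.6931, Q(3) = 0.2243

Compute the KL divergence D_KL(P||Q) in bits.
0.5095 bits

D_KL(P||Q) = Σ P(x) log₂(P(x)/Q(x))

Computing term by term:
  P(1)·log₂(P(1)/Q(1)) = 0.3334·log₂(0.3334/0.0826) = 0.67115
  P(2)·log₂(P(2)/Q(2)) = 0.3333·log₂(0.3333/0.6931) = -0.35205
  P(3)·log₂(P(3)/Q(3)) = 0.3333·log₂(0.3333/0.2243) = 0.19044

D_KL(P||Q) = 0.67115 - 0.35205 + 0.19044 = 0.50954 ≈ 0.5095 bits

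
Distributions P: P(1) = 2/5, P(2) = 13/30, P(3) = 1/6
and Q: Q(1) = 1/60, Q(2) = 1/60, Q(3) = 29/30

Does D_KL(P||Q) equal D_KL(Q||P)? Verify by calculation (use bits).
D_KL(P||Q) = 3.4482 bits, D_KL(Q||P) = 2.2968 bits. No — D_KL(P||Q) ≠ D_KL(Q||P) for this pair.

D_KL(P||Q) = Σ P(x) log₂(P(x)/Q(x))

Computing term by term:
  P(1)·log₂(P(1)/Q(1)) = (2/5)·log₂((2/5)/(1/60)) = 1.83399
  P(2)·log₂(P(2)/Q(2)) = (13/30)·log₂((13/30)/(1/60)) = 2.03686
  P(3)·log₂(P(3)/Q(3)) = (1/6)·log₂((1/6)/(29/30)) = -0.42268

D_KL(P||Q) = 1.83399 + 2.03686 - 0.42268 = 3.44817 ≈ 3.4482 bits

D_KL(Q||P) = Σ Q(x) log₂(Q(x)/P(x))

Computing term by term:
  Q(1)·log₂(Q(1)/P(1)) = (1/60)·log₂((1/60)/(2/5)) = -0.07642
  Q(2)·log₂(Q(2)/P(2)) = (1/60)·log₂((1/60)/(13/30)) = -0.07834
  Q(3)·log₂(Q(3)/P(3)) = (29/30)·log₂((29/30)/(1/6)) = 2.45152

D_KL(Q||P) = -0.07642 - 0.07834 + 2.45152 = 2.29676 ≈ 2.2968 bits

These are NOT equal (difference: 1.1514 bits). KL divergence is asymmetric: D_KL(P||Q) ≠ D_KL(Q||P) in general.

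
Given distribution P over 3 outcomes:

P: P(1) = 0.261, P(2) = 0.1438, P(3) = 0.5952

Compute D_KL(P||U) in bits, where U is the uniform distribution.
0.2313 bits

U(i) = 1/3 for all i

D_KL(P||U) = Σ P(x) log₂(P(x) / (1/3))
           = Σ P(x) log₂(P(x)) + log₂(3)
           = log₂(3) - H(P)

H(P) = -Σ P(x) log₂(P(x)):
  -P(1)·log₂(P(1)) = -(0.261)·log₂(0.261) = 0.50579
  -P(2)·log₂(P(2)) = -(0.1438)·log₂(0.1438) = 0.40233
  -P(3)·log₂(P(3)) = -(0.5952)·log₂(0.5952) = 0.44554
H(P) = 0.50579 + 0.40233 + 0.44554 = 1.35366 bits

log₂(3) = 1.58496 bits

D_KL(P||U) = 1.58496 - 1.35366 = 0.23130 ≈ 0.2313 bits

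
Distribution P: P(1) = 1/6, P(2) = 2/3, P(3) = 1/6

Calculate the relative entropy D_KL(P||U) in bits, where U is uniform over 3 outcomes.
0.3333 bits

U(i) = 1/3 for all i

D_KL(P||U) = Σ P(x) log₂(P(x) / (1/3))
           = Σ P(x) log₂(P(x)) + log₂(3)
           = log₂(3) - H(P)

H(P) = -Σ P(x) log₂(P(x)):
  -P(1)·log₂(P(1)) = -(1/6)·log₂(1/6) = 0.43083
  -P(2)·log₂(P(2)) = -(2/3)·log₂(2/3) = 0.38998
  -P(3)·log₂(P(3)) = -(1/6)·log₂(1/6) = 0.43083
H(P) = 0.43083 + 0.38998 + 0.43083 = 1.25164 bits

log₂(3) = 1.58496 bits

D_KL(P||U) = 1.58496 - 1.25164 = 0.33332 ≈ 0.3333 bits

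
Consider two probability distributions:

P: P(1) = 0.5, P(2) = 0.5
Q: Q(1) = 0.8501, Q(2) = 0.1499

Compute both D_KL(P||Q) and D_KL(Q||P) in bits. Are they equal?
D_KL(P||Q) = 0.4861 bits, D_KL(Q||P) = 0.3904 bits. No, they are not equal.

D_KL(P||Q) = Σ P(x) log₂(P(x)/Q(x))

Computing term by term:
  P(1)·log₂(P(1)/Q(1)) = 0.5·log₂(0.5/0.8501) = -0.38285
  P(2)·log₂(P(2)/Q(2)) = 0.5·log₂(0.5/0.1499) = 0.86896

D_KL(P||Q) = -0.38285 + 0.86896 = 0.48611 ≈ 0.4861 bits

D_KL(Q||P) = Σ Q(x) log₂(Q(x)/P(x))

Computing term by term:
  Q(1)·log₂(Q(1)/P(1)) = 0.8501·log₂(0.8501/0.5) = 0.65093
  Q(2)·log₂(Q(2)/P(2)) = 0.1499·log₂(0.1499/0.5) = -0.26052

D_KL(Q||P) = 0.65093 - 0.26052 = 0.39041 ≈ 0.3904 bits

These are NOT equal (difference: 0.0957 bits). KL divergence is asymmetric: D_KL(P||Q) ≠ D_KL(Q||P) in general.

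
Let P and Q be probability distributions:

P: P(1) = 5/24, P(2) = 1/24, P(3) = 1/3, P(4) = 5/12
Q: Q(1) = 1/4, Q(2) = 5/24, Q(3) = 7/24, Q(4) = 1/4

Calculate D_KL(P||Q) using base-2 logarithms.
0.2197 bits

D_KL(P||Q) = Σ P(x) log₂(P(x)/Q(x))

Computing term by term:
  P(1)·log₂(P(1)/Q(1)) = (5/24)·log₂((5/24)/(1/4)) = -0.05480
  P(2)·log₂(P(2)/Q(2)) = (1/24)·log₂((1/24)/(5/24)) = -0.09675
  P(3)·log₂(P(3)/Q(3)) = (1/3)·log₂((1/3)/(7/24)) = 0.06422
  P(4)·log₂(P(4)/Q(4)) = (5/12)·log₂((5/12)/(1/4)) = 0.30707

D_KL(P||Q) = -0.05480 - 0.09675 + 0.06422 + 0.30707 = 0.21974 ≈ 0.2197 bits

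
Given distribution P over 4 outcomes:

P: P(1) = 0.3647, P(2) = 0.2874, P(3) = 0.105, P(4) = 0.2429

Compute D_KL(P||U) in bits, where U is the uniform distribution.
0.1150 bits

U(i) = 1/4 for all i

D_KL(P||U) = Σ P(x) log₂(P(x) / (1/4))
           = Σ P(x) log₂(P(x)) + log₂(4)
           = log₂(4) - H(P)

H(P) = -Σ P(x) log₂(P(x)):
  -P(1)·log₂(P(1)) = -(0.3647)·log₂(0.3647) = 0.53072
  -P(2)·log₂(P(2)) = -(0.2874)·log₂(0.2874) = 0.51699
  -P(3)·log₂(P(3)) = -(0.105)·log₂(0.105) = 0.34141
  -P(4)·log₂(P(4)) = -(0.2429)·log₂(0.2429) = 0.49590
H(P) = 0.53072 + 0.51699 + 0.34141 + 0.49590 = 1.88502 bits

log₂(4) = 2.00000 bits

D_KL(P||U) = 2.00000 - 1.88502 = 0.11498 ≈ 0.1150 bits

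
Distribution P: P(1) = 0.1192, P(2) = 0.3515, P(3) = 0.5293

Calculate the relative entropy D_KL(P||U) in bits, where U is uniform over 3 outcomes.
0.2032 bits

U(i) = 1/3 for all i

D_KL(P||U) = Σ P(x) log₂(P(x) / (1/3))
           = Σ P(x) log₂(P(x)) + log₂(3)
           = log₂(3) - H(P)

H(P) = -Σ P(x) log₂(P(x)):
  -P(1)·log₂(P(1)) = -(0.1192)·log₂(0.1192) = 0.36577
  -P(2)·log₂(P(2)) = -(0.3515)·log₂(0.3515) = 0.53020
  -P(3)·log₂(P(3)) = -(0.5293)·log₂(0.5293) = 0.48581
H(P) = 0.36577 + 0.53020 + 0.48581 = 1.38178 bits

log₂(3) = 1.58496 bits

D_KL(P||U) = 1.58496 - 1.38178 = 0.20318 ≈ 0.2032 bits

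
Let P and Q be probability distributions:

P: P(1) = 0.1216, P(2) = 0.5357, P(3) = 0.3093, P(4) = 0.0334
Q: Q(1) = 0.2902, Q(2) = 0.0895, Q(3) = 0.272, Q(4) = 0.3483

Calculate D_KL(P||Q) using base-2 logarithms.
1.1747 bits

D_KL(P||Q) = Σ P(x) log₂(P(x)/Q(x))

Computing term by term:
  P(1)·log₂(P(1)/Q(1)) = 0.1216·log₂(0.1216/0.2902) = -0.15260
  P(2)·log₂(P(2)/Q(2)) = 0.5357·log₂(0.5357/0.0895) = 1.38289
  P(3)·log₂(P(3)/Q(3)) = 0.3093·log₂(0.3093/0.272) = 0.05734
  P(4)·log₂(P(4)/Q(4)) = 0.0334·log₂(0.0334/0.3483) = -0.11297

D_KL(P||Q) = -0.15260 + 1.38289 + 0.05734 - 0.11297 = 1.17466 ≈ 1.1747 bits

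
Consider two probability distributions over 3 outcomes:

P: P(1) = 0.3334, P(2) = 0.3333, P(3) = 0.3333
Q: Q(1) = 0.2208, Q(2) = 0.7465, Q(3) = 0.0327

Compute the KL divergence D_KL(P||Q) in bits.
0.9269 bits

D_KL(P||Q) = Σ P(x) log₂(P(x)/Q(x))

Computing term by term:
  P(1)·log₂(P(1)/Q(1)) = 0.3334·log₂(0.3334/0.2208) = 0.19821
  P(2)·log₂(P(2)/Q(2)) = 0.3333·log₂(0.3333/0.7465) = -0.38773
  P(3)·log₂(P(3)/Q(3)) = 0.3333·log₂(0.3333/0.0327) = 1.11637

D_KL(P||Q) = 0.19821 - 0.38773 + 1.11637 = 0.92685 ≈ 0.9269 bits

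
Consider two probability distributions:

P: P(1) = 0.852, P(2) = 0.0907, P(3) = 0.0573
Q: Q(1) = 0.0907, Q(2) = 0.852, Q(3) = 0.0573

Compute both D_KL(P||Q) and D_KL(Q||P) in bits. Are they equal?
D_KL(P||Q) = 2.4603 bits, D_KL(Q||P) = 2.4603 bits. Yes, in this case they are equal (although KL divergence is not symmetric in general).

D_KL(P||Q) = Σ P(x) log₂(P(x)/Q(x))

Computing term by term:
  P(1)·log₂(P(1)/Q(1)) = 0.852·log₂(0.852/0.0907) = 2.75339
  P(2)·log₂(P(2)/Q(2)) = 0.0907·log₂(0.0907/0.852) = -0.29311
  P(3)·log₂(P(3)/Q(3)) = 0.0573·log₂(0.0573/0.0573) = 0.00000

D_KL(P||Q) = 2.75339 - 0.29311 + 0.00000 = 2.46028 ≈ 2.4603 bits

D_KL(Q||P) = Σ Q(x) log₂(Q(x)/P(x))

Computing term by term:
  Q(1)·log₂(Q(1)/P(1)) = 0.0907·log₂(0.0907/0.852) = -0.29311
  Q(2)·log₂(Q(2)/P(2)) = 0.852·log₂(0.852/0.0907) = 2.75339
  Q(3)·log₂(Q(3)/P(3)) = 0.0573·log₂(0.0573/0.0573) = 0.00000

D_KL(Q||P) = -0.29311 + 2.75339 + 0.00000 = 2.46028 ≈ 2.4603 bits

These ARE equal here. Q is P with outcomes relabeled (Q(1) = P(2), Q(2) = P(1)) by a relabeling that is its own inverse, so the two sums contain exactly the same terms in a different order. This is a special case — KL divergence is not symmetric in general: D_KL(P||Q) ≠ D_KL(Q||P) for most P, Q.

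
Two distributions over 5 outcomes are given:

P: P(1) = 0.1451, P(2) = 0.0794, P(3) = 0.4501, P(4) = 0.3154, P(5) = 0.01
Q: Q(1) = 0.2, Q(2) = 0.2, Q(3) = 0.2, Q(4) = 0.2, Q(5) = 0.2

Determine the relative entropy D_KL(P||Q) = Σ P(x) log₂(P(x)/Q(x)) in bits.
0.5178 bits

D_KL(P||Q) = Σ P(x) log₂(P(x)/Q(x))

Computing term by term:
  P(1)·log₂(P(1)/Q(1)) = 0.1451·log₂(0.1451/0.2) = -0.06717
  P(2)·log₂(P(2)/Q(2)) = 0.0794·log₂(0.0794/0.2) = -0.10582
  P(3)·log₂(P(3)/Q(3)) = 0.4501·log₂(0.4501/0.2) = 0.52673
  P(4)·log₂(P(4)/Q(4)) = 0.3154·log₂(0.3154/0.2) = 0.20728
  P(5)·log₂(P(5)/Q(5)) = 0.01·log₂(0.01/0.2) = -0.04322

D_KL(P||Q) = -0.06717 - 0.10582 + 0.52673 + 0.20728 - 0.04322 = 0.51780 ≈ 0.5178 bits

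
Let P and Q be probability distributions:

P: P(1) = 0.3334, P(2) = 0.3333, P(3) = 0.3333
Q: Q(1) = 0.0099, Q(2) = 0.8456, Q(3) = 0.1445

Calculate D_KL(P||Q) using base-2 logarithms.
1.6458 bits

D_KL(P||Q) = Σ P(x) log₂(P(x)/Q(x))

Computing term by term:
  P(1)·log₂(P(1)/Q(1)) = 0.3334·log₂(0.3334/0.0099) = 1.69157
  P(2)·log₂(P(2)/Q(2)) = 0.3333·log₂(0.3333/0.8456) = -0.44767
  P(3)·log₂(P(3)/Q(3)) = 0.3333·log₂(0.3333/0.1445) = 0.40188

D_KL(P||Q) = 1.69157 - 0.44767 + 0.40188 = 1.64578 ≈ 1.6458 bits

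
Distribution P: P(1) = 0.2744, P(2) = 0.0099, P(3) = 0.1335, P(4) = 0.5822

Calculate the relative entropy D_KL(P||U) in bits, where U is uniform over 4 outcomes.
0.5800 bits

U(i) = 1/4 for all i

D_KL(P||U) = Σ P(x) log₂(P(x) / (1/4))
           = Σ P(x) log₂(P(x)) + log₂(4)
           = log₂(4) - H(P)

H(P) = -Σ P(x) log₂(P(x)):
  -P(1)·log₂(P(1)) = -(0.2744)·log₂(0.2744) = 0.51193
  -P(2)·log₂(P(2)) = -(0.0099)·log₂(0.0099) = 0.06592
  -P(3)·log₂(P(3)) = -(0.1335)·log₂(0.1335) = 0.38783
  -P(4)·log₂(P(4)) = -(0.5822)·log₂(0.5822) = 0.45436
H(P) = 0.51193 + 0.06592 + 0.38783 + 0.45436 = 1.42004 bits

log₂(4) = 2.00000 bits

D_KL(P||U) = 2.00000 - 1.42004 = 0.57996 ≈ 0.5800 bits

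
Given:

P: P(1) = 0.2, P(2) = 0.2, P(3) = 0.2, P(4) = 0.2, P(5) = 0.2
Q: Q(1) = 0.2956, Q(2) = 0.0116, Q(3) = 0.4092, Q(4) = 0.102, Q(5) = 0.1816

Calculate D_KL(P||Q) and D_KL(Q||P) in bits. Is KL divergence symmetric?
D_KL(P||Q) = 0.7244 bits, D_KL(Q||P) = 0.4172 bits. No, KL divergence is not symmetric.

D_KL(P||Q) = Σ P(x) log₂(P(x)/Q(x))

Computing term by term:
  P(1)·log₂(P(1)/Q(1)) = 0.2·log₂(0.2/0.2956) = -0.11273
  P(2)·log₂(P(2)/Q(2)) = 0.2·log₂(0.2/0.0116) = 0.82156
  P(3)·log₂(P(3)/Q(3)) = 0.2·log₂(0.2/0.4092) = -0.20656
  P(4)·log₂(P(4)/Q(4)) = 0.2·log₂(0.2/0.102) = 0.19429
  P(5)·log₂(P(5)/Q(5)) = 0.2·log₂(0.2/0.1816) = 0.02785

D_KL(P||Q) = -0.11273 + 0.82156 - 0.20656 + 0.19429 + 0.02785 = 0.72441 ≈ 0.7244 bits

D_KL(Q||P) = Σ Q(x) log₂(Q(x)/P(x))

Computing term by term:
  Q(1)·log₂(Q(1)/P(1)) = 0.2956·log₂(0.2956/0.2) = 0.16661
  Q(2)·log₂(Q(2)/P(2)) = 0.0116·log₂(0.0116/0.2) = -0.04765
  Q(3)·log₂(Q(3)/P(3)) = 0.4092·log₂(0.4092/0.2) = 0.42262
  Q(4)·log₂(Q(4)/P(4)) = 0.102·log₂(0.102/0.2) = -0.09909
  Q(5)·log₂(Q(5)/P(5)) = 0.1816·log₂(0.1816/0.2) = -0.02529

D_KL(Q||P) = 0.16661 - 0.04765 + 0.42262 - 0.09909 - 0.02529 = 0.41720 ≈ 0.4172 bits

These are NOT equal (difference: 0.3072 bits). KL divergence is asymmetric: D_KL(P||Q) ≠ D_KL(Q||P) in general.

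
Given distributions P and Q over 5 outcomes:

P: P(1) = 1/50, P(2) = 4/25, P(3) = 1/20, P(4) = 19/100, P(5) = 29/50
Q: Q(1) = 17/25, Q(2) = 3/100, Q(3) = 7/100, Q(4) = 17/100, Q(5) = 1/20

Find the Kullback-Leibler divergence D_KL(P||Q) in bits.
2.3418 bits

D_KL(P||Q) = Σ P(x) log₂(P(x)/Q(x))

Computing term by term:
  P(1)·log₂(P(1)/Q(1)) = (1/50)·log₂((1/50)/(17/25)) = -0.10175
  P(2)·log₂(P(2)/Q(2)) = (4/25)·log₂((4/25)/(3/100)) = 0.38641
  P(3)·log₂(P(3)/Q(3)) = (1/20)·log₂((1/20)/(7/100)) = -0.02427
  P(4)·log₂(P(4)/Q(4)) = (19/100)·log₂((19/100)/(17/100)) = 0.03049
  P(5)·log₂(P(5)/Q(5)) = (29/50)·log₂((29/50)/(1/20)) = 2.05091

D_KL(P||Q) = -0.10175 + 0.38641 - 0.02427 + 0.03049 + 2.05091 = 2.34179 ≈ 2.3418 bits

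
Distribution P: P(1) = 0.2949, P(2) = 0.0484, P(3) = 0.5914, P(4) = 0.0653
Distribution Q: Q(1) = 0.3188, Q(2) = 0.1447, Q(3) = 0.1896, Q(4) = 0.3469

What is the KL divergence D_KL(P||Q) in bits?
0.7036 bits

D_KL(P||Q) = Σ P(x) log₂(P(x)/Q(x))

Computing term by term:
  P(1)·log₂(P(1)/Q(1)) = 0.2949·log₂(0.2949/0.3188) = -0.03315
  P(2)·log₂(P(2)/Q(2)) = 0.0484·log₂(0.0484/0.1447) = -0.07647
  P(3)·log₂(P(3)/Q(3)) = 0.5914·log₂(0.5914/0.1896) = 0.97059
  P(4)·log₂(P(4)/Q(4)) = 0.0653·log₂(0.0653/0.3469) = -0.15733

D_KL(P||Q) = -0.03315 - 0.07647 + 0.97059 - 0.15733 = 0.70364 ≈ 0.7036 bits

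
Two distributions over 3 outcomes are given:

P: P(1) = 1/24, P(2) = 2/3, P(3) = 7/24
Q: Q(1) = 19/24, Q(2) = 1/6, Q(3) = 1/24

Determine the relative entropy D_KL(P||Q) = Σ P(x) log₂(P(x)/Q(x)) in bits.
1.9751 bits

D_KL(P||Q) = Σ P(x) log₂(P(x)/Q(x))

Computing term by term:
  P(1)·log₂(P(1)/Q(1)) = (1/24)·log₂((1/24)/(19/24)) = -0.17700
  P(2)·log₂(P(2)/Q(2)) = (2/3)·log₂((2/3)/(1/6)) = 1.33333
  P(3)·log₂(P(3)/Q(3)) = (7/24)·log₂((7/24)/(1/24)) = 0.81881

D_KL(P||Q) = -0.17700 + 1.33333 + 0.81881 = 1.97514 ≈ 1.9751 bits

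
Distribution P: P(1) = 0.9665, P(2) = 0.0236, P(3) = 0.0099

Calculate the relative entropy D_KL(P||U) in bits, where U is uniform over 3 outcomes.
1.3440 bits

U(i) = 1/3 for all i

D_KL(P||U) = Σ P(x) log₂(P(x) / (1/3))
           = Σ P(x) log₂(P(x)) + log₂(3)
           = log₂(3) - H(P)

H(P) = -Σ P(x) log₂(P(x)):
  -P(1)·log₂(P(1)) = -(0.9665)·log₂(0.9665) = 0.04751
  -P(2)·log₂(P(2)) = -(0.0236)·log₂(0.0236) = 0.12756
  -P(3)·log₂(P(3)) = -(0.0099)·log₂(0.0099) = 0.06592
H(P) = 0.04751 + 0.12756 + 0.06592 = 0.24099 bits

log₂(3) = 1.58496 bits

D_KL(P||U) = 1.58496 - 0.24099 = 1.34397 ≈ 1.3440 bits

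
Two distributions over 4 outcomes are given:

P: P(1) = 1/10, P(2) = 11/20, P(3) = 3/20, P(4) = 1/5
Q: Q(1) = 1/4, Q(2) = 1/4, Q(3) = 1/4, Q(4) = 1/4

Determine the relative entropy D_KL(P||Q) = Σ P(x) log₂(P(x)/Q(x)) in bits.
0.3185 bits

D_KL(P||Q) = Σ P(x) log₂(P(x)/Q(x))

Computing term by term:
  P(1)·log₂(P(1)/Q(1)) = (1/10)·log₂((1/10)/(1/4)) = -0.13219
  P(2)·log₂(P(2)/Q(2)) = (11/20)·log₂((11/20)/(1/4)) = 0.62563
  P(3)·log₂(P(3)/Q(3)) = (3/20)·log₂((3/20)/(1/4)) = -0.11054
  P(4)·log₂(P(4)/Q(4)) = (1/5)·log₂((1/5)/(1/4)) = -0.06439

D_KL(P||Q) = -0.13219 + 0.62563 - 0.11054 - 0.06439 = 0.31851 ≈ 0.3185 bits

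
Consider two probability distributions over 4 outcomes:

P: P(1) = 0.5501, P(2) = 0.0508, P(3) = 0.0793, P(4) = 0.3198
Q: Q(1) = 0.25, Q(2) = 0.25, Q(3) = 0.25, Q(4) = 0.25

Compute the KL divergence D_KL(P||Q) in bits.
0.4913 bits

D_KL(P||Q) = Σ P(x) log₂(P(x)/Q(x))

Computing term by term:
  P(1)·log₂(P(1)/Q(1)) = 0.5501·log₂(0.5501/0.25) = 0.62588
  P(2)·log₂(P(2)/Q(2)) = 0.0508·log₂(0.0508/0.25) = -0.11679
  P(3)·log₂(P(3)/Q(3)) = 0.0793·log₂(0.0793/0.25) = -0.13136
  P(4)·log₂(P(4)/Q(4)) = 0.3198·log₂(0.3198/0.25) = 0.11361

D_KL(P||Q) = 0.62588 - 0.11679 - 0.13136 + 0.11361 = 0.49134 ≈ 0.4913 bits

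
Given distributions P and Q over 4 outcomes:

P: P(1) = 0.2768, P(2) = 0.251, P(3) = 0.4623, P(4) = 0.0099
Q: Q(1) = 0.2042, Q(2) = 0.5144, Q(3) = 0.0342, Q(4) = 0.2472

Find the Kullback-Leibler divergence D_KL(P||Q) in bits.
1.5524 bits

D_KL(P||Q) = Σ P(x) log₂(P(x)/Q(x))

Computing term by term:
  P(1)·log₂(P(1)/Q(1)) = 0.2768·log₂(0.2768/0.2042) = 0.12148
  P(2)·log₂(P(2)/Q(2)) = 0.251·log₂(0.251/0.5144) = -0.25984
  P(3)·log₂(P(3)/Q(3)) = 0.4623·log₂(0.4623/0.0342) = 1.73675
  P(4)·log₂(P(4)/Q(4)) = 0.0099·log₂(0.0099/0.2472) = -0.04596

D_KL(P||Q) = 0.12148 - 0.25984 + 1.73675 - 0.04596 = 1.55243 ≈ 1.5524 bits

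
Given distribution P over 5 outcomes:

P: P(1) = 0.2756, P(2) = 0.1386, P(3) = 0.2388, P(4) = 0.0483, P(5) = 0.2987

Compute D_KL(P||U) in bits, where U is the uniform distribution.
0.1891 bits

U(i) = 1/5 for all i

D_KL(P||U) = Σ P(x) log₂(P(x) / (1/5))
           = Σ P(x) log₂(P(x)) + log₂(5)
           = log₂(5) - H(P)

H(P) = -Σ P(x) log₂(P(x)):
  -P(1)·log₂(P(1)) = -(0.2756)·log₂(0.2756) = 0.51244
  -P(2)·log₂(P(2)) = -(0.1386)·log₂(0.1386) = 0.39515
  -P(3)·log₂(P(3)) = -(0.2388)·log₂(0.2388) = 0.49339
  -P(4)·log₂(P(4)) = -(0.0483)·log₂(0.0483) = 0.21116
  -P(5)·log₂(P(5)) = -(0.2987)·log₂(0.2987) = 0.52070
H(P) = 0.51244 + 0.39515 + 0.49339 + 0.21116 + 0.52070 = 2.13284 bits

log₂(5) = 2.32193 bits

D_KL(P||U) = 2.32193 - 2.13284 = 0.18909 ≈ 0.1891 bits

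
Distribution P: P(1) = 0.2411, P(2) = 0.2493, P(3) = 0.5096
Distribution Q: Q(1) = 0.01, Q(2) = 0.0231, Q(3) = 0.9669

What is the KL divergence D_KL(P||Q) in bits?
1.4917 bits

D_KL(P||Q) = Σ P(x) log₂(P(x)/Q(x))

Computing term by term:
  P(1)·log₂(P(1)/Q(1)) = 0.2411·log₂(0.2411/0.01) = 1.10703
  P(2)·log₂(P(2)/Q(2)) = 0.2493·log₂(0.2493/0.0231) = 0.85558
  P(3)·log₂(P(3)/Q(3)) = 0.5096·log₂(0.5096/0.9669) = -0.47087

D_KL(P||Q) = 1.10703 + 0.85558 - 0.47087 = 1.49174 ≈ 1.4917 bits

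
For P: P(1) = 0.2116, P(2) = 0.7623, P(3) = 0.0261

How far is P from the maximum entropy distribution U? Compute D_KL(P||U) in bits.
0.6751 bits

U(i) = 1/3 for all i

D_KL(P||U) = Σ P(x) log₂(P(x) / (1/3))
           = Σ P(x) log₂(P(x)) + log₂(3)
           = log₂(3) - H(P)

H(P) = -Σ P(x) log₂(P(x)):
  -P(1)·log₂(P(1)) = -(0.2116)·log₂(0.2116) = 0.47411
  -P(2)·log₂(P(2)) = -(0.7623)·log₂(0.7623) = 0.29849
  -P(3)·log₂(P(3)) = -(0.0261)·log₂(0.0261) = 0.13728
H(P) = 0.47411 + 0.29849 + 0.13728 = 0.90988 bits

log₂(3) = 1.58496 bits

D_KL(P||U) = 1.58496 - 0.90988 = 0.67508 ≈ 0.6751 bits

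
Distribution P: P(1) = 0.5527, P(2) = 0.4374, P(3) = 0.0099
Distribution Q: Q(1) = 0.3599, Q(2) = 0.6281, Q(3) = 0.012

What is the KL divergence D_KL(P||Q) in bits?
0.1110 bits

D_KL(P||Q) = Σ P(x) log₂(P(x)/Q(x))

Computing term by term:
  P(1)·log₂(P(1)/Q(1)) = 0.5527·log₂(0.5527/0.3599) = 0.34207
  P(2)·log₂(P(2)/Q(2)) = 0.4374·log₂(0.4374/0.6281) = -0.22834
  P(3)·log₂(P(3)/Q(3)) = 0.0099·log₂(0.0099/0.012) = -0.00275

D_KL(P||Q) = 0.34207 - 0.22834 - 0.00275 = 0.11098 ≈ 0.1110 bits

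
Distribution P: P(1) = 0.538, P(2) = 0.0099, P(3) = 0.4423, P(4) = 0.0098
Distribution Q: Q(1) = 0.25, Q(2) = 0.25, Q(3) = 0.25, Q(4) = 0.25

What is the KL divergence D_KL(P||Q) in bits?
0.8670 bits

D_KL(P||Q) = Σ P(x) log₂(P(x)/Q(x))

Computing term by term:
  P(1)·log₂(P(1)/Q(1)) = 0.538·log₂(0.538/0.25) = 0.59485
  P(2)·log₂(P(2)/Q(2)) = 0.0099·log₂(0.0099/0.25) = -0.04612
  P(3)·log₂(P(3)/Q(3)) = 0.4423·log₂(0.4423/0.25) = 0.36406
  P(4)·log₂(P(4)/Q(4)) = 0.0098·log₂(0.0098/0.25) = -0.04580

D_KL(P||Q) = 0.59485 - 0.04612 + 0.36406 - 0.04580 = 0.86699 ≈ 0.8670 bits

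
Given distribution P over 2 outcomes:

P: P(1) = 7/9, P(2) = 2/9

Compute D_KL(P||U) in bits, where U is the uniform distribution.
0.2358 bits

U(i) = 1/2 for all i

D_KL(P||U) = Σ P(x) log₂(P(x) / (1/2))
           = Σ P(x) log₂(P(x)) + log₂(2)
           = log₂(2) - H(P)

H(P) = -Σ P(x) log₂(P(x)):
  -P(1)·log₂(P(1)) = -(7/9)·log₂(7/9) = 0.28200
  -P(2)·log₂(P(2)) = -(2/9)·log₂(2/9) = 0.48221
H(P) = 0.28200 + 0.48221 = 0.76421 bits

log₂(2) = 1.00000 bits

D_KL(P||U) = 1.00000 - 0.76421 = 0.23579 ≈ 0.2358 bits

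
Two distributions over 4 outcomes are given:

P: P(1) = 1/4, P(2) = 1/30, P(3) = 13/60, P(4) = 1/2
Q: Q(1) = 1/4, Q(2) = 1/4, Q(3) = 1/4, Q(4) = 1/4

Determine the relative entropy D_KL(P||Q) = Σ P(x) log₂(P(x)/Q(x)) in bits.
0.3584 bits

D_KL(P||Q) = Σ P(x) log₂(P(x)/Q(x))

Computing term by term:
  P(1)·log₂(P(1)/Q(1)) = (1/4)·log₂((1/4)/(1/4)) = 0.00000
  P(2)·log₂(P(2)/Q(2)) = (1/30)·log₂((1/30)/(1/4)) = -0.09690
  P(3)·log₂(P(3)/Q(3)) = (13/60)·log₂((13/60)/(1/4)) = -0.04473
  P(4)·log₂(P(4)/Q(4)) = (1/2)·log₂((1/2)/(1/4)) = 0.50000

D_KL(P||Q) = 0.00000 - 0.09690 - 0.04473 + 0.50000 = 0.35837 ≈ 0.3584 bits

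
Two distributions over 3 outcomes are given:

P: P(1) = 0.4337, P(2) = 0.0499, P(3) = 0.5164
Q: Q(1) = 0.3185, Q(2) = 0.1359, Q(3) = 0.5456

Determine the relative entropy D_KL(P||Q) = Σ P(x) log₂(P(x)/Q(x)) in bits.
0.0801 bits

D_KL(P||Q) = Σ P(x) log₂(P(x)/Q(x))

Computing term by term:
  P(1)·log₂(P(1)/Q(1)) = 0.4337·log₂(0.4337/0.3185) = 0.19317
  P(2)·log₂(P(2)/Q(2)) = 0.0499·log₂(0.0499/0.1359) = -0.07213
  P(3)·log₂(P(3)/Q(3)) = 0.5164·log₂(0.5164/0.5456) = -0.04098

D_KL(P||Q) = 0.19317 - 0.07213 - 0.04098 = 0.08006 ≈ 0.0801 bits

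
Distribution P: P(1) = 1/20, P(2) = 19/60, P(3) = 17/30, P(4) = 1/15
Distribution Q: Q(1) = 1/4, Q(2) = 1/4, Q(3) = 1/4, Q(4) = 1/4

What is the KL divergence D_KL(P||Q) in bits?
0.5338 bits

D_KL(P||Q) = Σ P(x) log₂(P(x)/Q(x))

Computing term by term:
  P(1)·log₂(P(1)/Q(1)) = (1/20)·log₂((1/20)/(1/4)) = -0.11610
  P(2)·log₂(P(2)/Q(2)) = (19/60)·log₂((19/60)/(1/4)) = 0.10800
  P(3)·log₂(P(3)/Q(3)) = (17/30)·log₂((17/30)/(1/4)) = 0.66899
  P(4)·log₂(P(4)/Q(4)) = (1/15)·log₂((1/15)/(1/4)) = -0.12713

D_KL(P||Q) = -0.11610 + 0.10800 + 0.66899 - 0.12713 = 0.53376 ≈ 0.5338 bits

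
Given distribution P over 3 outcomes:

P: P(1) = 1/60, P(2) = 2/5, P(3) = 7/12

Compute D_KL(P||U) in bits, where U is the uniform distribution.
0.5041 bits

U(i) = 1/3 for all i

D_KL(P||U) = Σ P(x) log₂(P(x) / (1/3))
           = Σ P(x) log₂(P(x)) + log₂(3)
           = log₂(3) - H(P)

H(P) = -Σ P(x) log₂(P(x)):
  -P(1)·log₂(P(1)) = -(1/60)·log₂(1/60) = 0.09845
  -P(2)·log₂(P(2)) = -(2/5)·log₂(2/5) = 0.52877
  -P(3)·log₂(P(3)) = -(7/12)·log₂(7/12) = 0.45360
H(P) = 0.09845 + 0.52877 + 0.45360 = 1.08082 bits

log₂(3) = 1.58496 bits

D_KL(P||U) = 1.58496 - 1.08082 = 0.50414 ≈ 0.5041 bits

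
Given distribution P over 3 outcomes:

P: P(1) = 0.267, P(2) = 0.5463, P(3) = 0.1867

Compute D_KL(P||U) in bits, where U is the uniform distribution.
0.1478 bits

U(i) = 1/3 for all i

D_KL(P||U) = Σ P(x) log₂(P(x) / (1/3))
           = Σ P(x) log₂(P(x)) + log₂(3)
           = log₂(3) - H(P)

H(P) = -Σ P(x) log₂(P(x)):
  -P(1)·log₂(P(1)) = -(0.267)·log₂(0.267) = 0.50866
  -P(2)·log₂(P(2)) = -(0.5463)·log₂(0.5463) = 0.47650
  -P(3)·log₂(P(3)) = -(0.1867)·log₂(0.1867) = 0.45204
H(P) = 0.50866 + 0.47650 + 0.45204 = 1.43720 bits

log₂(3) = 1.58496 bits

D_KL(P||U) = 1.58496 - 1.43720 = 0.14776 ≈ 0.1478 bits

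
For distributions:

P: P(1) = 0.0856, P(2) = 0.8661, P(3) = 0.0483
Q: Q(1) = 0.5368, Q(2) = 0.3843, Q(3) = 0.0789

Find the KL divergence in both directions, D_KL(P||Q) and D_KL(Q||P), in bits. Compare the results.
D_KL(P||Q) = 0.7544 bits, D_KL(Q||P) = 1.0272 bits. D_KL(Q||P) is larger than D_KL(P||Q) by 0.2728 bits; the two directions differ.

D_KL(P||Q) = Σ P(x) log₂(P(x)/Q(x))

Computing term by term:
  P(1)·log₂(P(1)/Q(1)) = 0.0856·log₂(0.0856/0.5368) = -0.22673
  P(2)·log₂(P(2)/Q(2)) = 0.8661·log₂(0.8661/0.3843) = 1.01533
  P(3)·log₂(P(3)/Q(3)) = 0.0483·log₂(0.0483/0.0789) = -0.03420

D_KL(P||Q) = -0.22673 + 1.01533 - 0.03420 = 0.75440 ≈ 0.7544 bits

D_KL(Q||P) = Σ Q(x) log₂(Q(x)/P(x))

Computing term by term:
  Q(1)·log₂(Q(1)/P(1)) = 0.5368·log₂(0.5368/0.0856) = 1.42182
  Q(2)·log₂(Q(2)/P(2)) = 0.3843·log₂(0.3843/0.8661) = -0.45052
  Q(3)·log₂(Q(3)/P(3)) = 0.0789·log₂(0.0789/0.0483) = 0.05586

D_KL(Q||P) = 1.42182 - 0.45052 + 0.05586 = 1.02716 ≈ 1.0272 bits

These are NOT equal (difference: 0.2728 bits). KL divergence is asymmetric: D_KL(P||Q) ≠ D_KL(Q||P) in general.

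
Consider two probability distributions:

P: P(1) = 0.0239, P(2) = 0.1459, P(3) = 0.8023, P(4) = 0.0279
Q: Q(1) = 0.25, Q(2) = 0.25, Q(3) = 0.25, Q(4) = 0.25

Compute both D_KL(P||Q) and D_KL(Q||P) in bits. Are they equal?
D_KL(P||Q) = 1.0671 bits, D_KL(Q||P) = 1.4113 bits. No, they are not equal.

D_KL(P||Q) = Σ P(x) log₂(P(x)/Q(x))

Computing term by term:
  P(1)·log₂(P(1)/Q(1)) = 0.0239·log₂(0.0239/0.25) = -0.08095
  P(2)·log₂(P(2)/Q(2)) = 0.1459·log₂(0.1459/0.25) = -0.11336
  P(3)·log₂(P(3)/Q(3)) = 0.8023·log₂(0.8023/0.25) = 1.34964
  P(4)·log₂(P(4)/Q(4)) = 0.0279·log₂(0.0279/0.25) = -0.08826

D_KL(P||Q) = -0.08095 - 0.11336 + 1.34964 - 0.08826 = 1.06707 ≈ 1.0671 bits

D_KL(Q||P) = Σ Q(x) log₂(Q(x)/P(x))

Computing term by term:
  Q(1)·log₂(Q(1)/P(1)) = 0.25·log₂(0.25/0.0239) = 0.84671
  Q(2)·log₂(Q(2)/P(2)) = 0.25·log₂(0.25/0.1459) = 0.19424
  Q(3)·log₂(Q(3)/P(3)) = 0.25·log₂(0.25/0.8023) = -0.42055
  Q(4)·log₂(Q(4)/P(4)) = 0.25·log₂(0.25/0.0279) = 0.79090

D_KL(Q||P) = 0.84671 + 0.19424 - 0.42055 + 0.79090 = 1.41130 ≈ 1.4113 bits

These are NOT equal (difference: 0.3442 bits). KL divergence is asymmetric: D_KL(P||Q) ≠ D_KL(Q||P) in general.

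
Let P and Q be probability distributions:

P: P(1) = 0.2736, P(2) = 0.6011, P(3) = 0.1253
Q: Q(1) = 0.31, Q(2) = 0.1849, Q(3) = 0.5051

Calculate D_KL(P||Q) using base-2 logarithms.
0.7211 bits

D_KL(P||Q) = Σ P(x) log₂(P(x)/Q(x))

Computing term by term:
  P(1)·log₂(P(1)/Q(1)) = 0.2736·log₂(0.2736/0.31) = -0.04930
  P(2)·log₂(P(2)/Q(2)) = 0.6011·log₂(0.6011/0.1849) = 1.02239
  P(3)·log₂(P(3)/Q(3)) = 0.1253·log₂(0.1253/0.5051) = -0.25200

D_KL(P||Q) = -0.04930 + 1.02239 - 0.25200 = 0.72109 ≈ 0.7211 bits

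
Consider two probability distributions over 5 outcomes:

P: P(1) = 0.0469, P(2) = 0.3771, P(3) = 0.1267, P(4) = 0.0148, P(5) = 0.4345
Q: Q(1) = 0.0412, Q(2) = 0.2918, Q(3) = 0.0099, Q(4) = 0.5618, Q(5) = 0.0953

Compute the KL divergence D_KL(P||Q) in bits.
1.4877 bits

D_KL(P||Q) = Σ P(x) log₂(P(x)/Q(x))

Computing term by term:
  P(1)·log₂(P(1)/Q(1)) = 0.0469·log₂(0.0469/0.0412) = 0.00877
  P(2)·log₂(P(2)/Q(2)) = 0.3771·log₂(0.3771/0.2918) = 0.13951
  P(3)·log₂(P(3)/Q(3)) = 0.1267·log₂(0.1267/0.0099) = 0.46598
  P(4)·log₂(P(4)/Q(4)) = 0.0148·log₂(0.0148/0.5618) = -0.07765
  P(5)·log₂(P(5)/Q(5)) = 0.4345·log₂(0.4345/0.0953) = 0.95104

D_KL(P||Q) = 0.00877 + 0.13951 + 0.46598 - 0.07765 + 0.95104 = 1.48765 ≈ 1.4877 bits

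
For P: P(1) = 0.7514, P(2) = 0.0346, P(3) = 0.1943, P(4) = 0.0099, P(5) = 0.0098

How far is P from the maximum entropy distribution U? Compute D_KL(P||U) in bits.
1.2536 bits

U(i) = 1/5 for all i

D_KL(P||U) = Σ P(x) log₂(P(x) / (1/5))
           = Σ P(x) log₂(P(x)) + log₂(5)
           = log₂(5) - H(P)

H(P) = -Σ P(x) log₂(P(x)):
  -P(1)·log₂(P(1)) = -(0.7514)·log₂(0.7514) = 0.30984
  -P(2)·log₂(P(2)) = -(0.0346)·log₂(0.0346) = 0.16792
  -P(3)·log₂(P(3)) = -(0.1943)·log₂(0.1943) = 0.45926
  -P(4)·log₂(P(4)) = -(0.0099)·log₂(0.0099) = 0.06592
  -P(5)·log₂(P(5)) = -(0.0098)·log₂(0.0098) = 0.06540
H(P) = 0.30984 + 0.16792 + 0.45926 + 0.06592 + 0.06540 = 1.06834 bits

log₂(5) = 2.32193 bits

D_KL(P||U) = 2.32193 - 1.06834 = 1.25359 ≈ 1.2536 bits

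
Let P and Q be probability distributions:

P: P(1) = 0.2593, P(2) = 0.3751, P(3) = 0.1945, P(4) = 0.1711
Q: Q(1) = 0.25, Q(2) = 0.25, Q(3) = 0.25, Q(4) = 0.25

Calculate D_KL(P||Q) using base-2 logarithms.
0.0692 bits

D_KL(P||Q) = Σ P(x) log₂(P(x)/Q(x))

Computing term by term:
  P(1)·log₂(P(1)/Q(1)) = 0.2593·log₂(0.2593/0.25) = 0.01366
  P(2)·log₂(P(2)/Q(2)) = 0.3751·log₂(0.3751/0.25) = 0.21956
  P(3)·log₂(P(3)/Q(3)) = 0.1945·log₂(0.1945/0.25) = -0.07044
  P(4)·log₂(P(4)/Q(4)) = 0.1711·log₂(0.1711/0.25) = -0.09361

D_KL(P||Q) = 0.01366 + 0.21956 - 0.07044 - 0.09361 = 0.06917 ≈ 0.0692 bits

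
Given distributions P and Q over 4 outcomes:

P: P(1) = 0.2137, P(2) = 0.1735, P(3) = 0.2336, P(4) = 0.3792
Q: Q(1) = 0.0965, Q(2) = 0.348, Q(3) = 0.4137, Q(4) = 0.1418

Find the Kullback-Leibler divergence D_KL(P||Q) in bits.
0.4164 bits

D_KL(P||Q) = Σ P(x) log₂(P(x)/Q(x))

Computing term by term:
  P(1)·log₂(P(1)/Q(1)) = 0.2137·log₂(0.2137/0.0965) = 0.24511
  P(2)·log₂(P(2)/Q(2)) = 0.1735·log₂(0.1735/0.348) = -0.17422
  P(3)·log₂(P(3)/Q(3)) = 0.2336·log₂(0.2336/0.4137) = -0.19261
  P(4)·log₂(P(4)/Q(4)) = 0.3792·log₂(0.3792/0.1418) = 0.53812

D_KL(P||Q) = 0.24511 - 0.17422 - 0.19261 + 0.53812 = 0.41640 ≈ 0.4164 bits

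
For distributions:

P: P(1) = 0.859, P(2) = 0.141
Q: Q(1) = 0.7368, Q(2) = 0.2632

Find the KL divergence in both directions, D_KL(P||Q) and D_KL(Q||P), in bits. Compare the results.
D_KL(P||Q) = 0.0632 bits, D_KL(Q||P) = 0.0739 bits. D_KL(Q||P) is larger than D_KL(P||Q) by 0.0107 bits; the two directions differ.

D_KL(P||Q) = Σ P(x) log₂(P(x)/Q(x))

Computing term by term:
  P(1)·log₂(P(1)/Q(1)) = 0.859·log₂(0.859/0.7368) = 0.19017
  P(2)·log₂(P(2)/Q(2)) = 0.141·log₂(0.141/0.2632) = -0.12697

D_KL(P||Q) = 0.19017 - 0.12697 = 0.06320 ≈ 0.0632 bits

D_KL(Q||P) = Σ Q(x) log₂(Q(x)/P(x))

Computing term by term:
  Q(1)·log₂(Q(1)/P(1)) = 0.7368·log₂(0.7368/0.859) = -0.16312
  Q(2)·log₂(Q(2)/P(2)) = 0.2632·log₂(0.2632/0.141) = 0.23700

D_KL(Q||P) = -0.16312 + 0.23700 = 0.07388 ≈ 0.0739 bits

These are NOT equal (difference: 0.0107 bits). KL divergence is asymmetric: D_KL(P||Q) ≠ D_KL(Q||P) in general.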